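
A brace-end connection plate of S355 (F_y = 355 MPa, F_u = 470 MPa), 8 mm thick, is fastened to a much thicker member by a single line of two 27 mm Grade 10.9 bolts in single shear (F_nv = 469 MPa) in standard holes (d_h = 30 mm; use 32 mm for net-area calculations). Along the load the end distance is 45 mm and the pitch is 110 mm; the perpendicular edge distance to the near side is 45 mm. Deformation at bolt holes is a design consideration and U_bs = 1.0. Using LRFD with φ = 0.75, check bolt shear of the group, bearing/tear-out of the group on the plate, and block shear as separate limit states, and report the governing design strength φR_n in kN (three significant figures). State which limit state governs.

263 kN (block shear governs)

Bolt shear: A_b = π·27²/4 = 572.6 mm²; R_n = 469 × 572.6 × 2 × 1 / 1000 = 537.1 kN → 0.75 × 537.1 = 403 kN.
Bearing: edge l_c = 30, r_n = 135.4 kN; interior l_c = 80, r_n = 243.6 kN; R_n = 135.4 + 1·243.6 = 379 kN → 284 kN.
Block shear: A_gv = 1240, A_nv = 856, A_nt = 232 mm²; R_n = min(0.6F_uA_nv, 0.6F_yA_gv) + U_bs·F_u·A_nt = 350.4 kN → 263 kN.
Block shear governs: 263 kN.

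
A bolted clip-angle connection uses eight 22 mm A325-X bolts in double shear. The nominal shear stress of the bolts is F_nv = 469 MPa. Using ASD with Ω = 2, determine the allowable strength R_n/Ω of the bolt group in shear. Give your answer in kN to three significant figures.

A_b = π × 22² / 4 = 380.1 mm².
R_n = F_nv · A_b · n · n_s = 469 × 380.1 × 8 × 2 / 1000 = 2853 kN.
Allowable strength R_n/Ω = 2853 / 2 = 1430 kN.

1430 kN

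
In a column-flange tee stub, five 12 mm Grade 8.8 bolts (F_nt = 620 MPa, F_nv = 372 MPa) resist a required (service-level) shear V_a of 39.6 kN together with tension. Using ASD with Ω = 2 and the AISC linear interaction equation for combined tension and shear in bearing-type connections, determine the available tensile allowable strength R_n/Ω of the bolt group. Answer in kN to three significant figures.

A_b = π·12²/4 = 113.1 mm²; f_rv = 39.6 × 1000 / (5 × 113.1) = 70.03 MPa.
F'_nt = 1.3 F_nt − (Ω F_nt / F_nv) f_rv = 1.3·620 − (2·620/372)·70.03 = 572.6 MPa, capped at F_nt → F'_nt = 572.6 MPa.
R_n = F'_nt · A_b · n = 572.6 × 113.1 × 5 / 1000 = 323.8 kN.
Allowable strength R_n/Ω = 323.8 / 2 = 162 kN.

162 kN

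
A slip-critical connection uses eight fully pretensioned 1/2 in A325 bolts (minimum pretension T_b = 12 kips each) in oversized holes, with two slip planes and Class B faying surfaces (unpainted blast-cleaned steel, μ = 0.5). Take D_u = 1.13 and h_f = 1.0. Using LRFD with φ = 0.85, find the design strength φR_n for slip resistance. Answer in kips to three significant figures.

R_n = μ · D_u · h_f · T_b · n_s · n_b = 0.5 × 1.13 × 1.0 × 12 × 2 × 8 = 108.5 kips.
Design strength φR_n = 0.85 × 108.5 = 92.2 kips.

92.2 kips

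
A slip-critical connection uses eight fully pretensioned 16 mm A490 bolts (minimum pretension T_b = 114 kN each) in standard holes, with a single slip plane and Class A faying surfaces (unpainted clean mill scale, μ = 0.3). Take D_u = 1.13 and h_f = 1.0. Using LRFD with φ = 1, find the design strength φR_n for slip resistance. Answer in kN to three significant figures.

R_n = μ · D_u · h_f · T_b · n_s · n_b = 0.3 × 1.13 × 1.0 × 114 × 1 × 8 = 309.2 kN.
Design strength φR_n = 1 × 309.2 = 309 kN.

309 kN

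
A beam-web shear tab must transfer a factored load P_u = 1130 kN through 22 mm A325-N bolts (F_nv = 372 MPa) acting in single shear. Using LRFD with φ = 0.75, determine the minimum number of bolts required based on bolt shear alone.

11 bolts

A_b = π·22²/4 = 380.1 mm².
Per-bolt design strength φR_n = 0.75 × 372 × 380.1 × 1 / 1000 = 106.1 kN.
n ≥ 1130 / 106.1 = 10.65 → use 11 bolts.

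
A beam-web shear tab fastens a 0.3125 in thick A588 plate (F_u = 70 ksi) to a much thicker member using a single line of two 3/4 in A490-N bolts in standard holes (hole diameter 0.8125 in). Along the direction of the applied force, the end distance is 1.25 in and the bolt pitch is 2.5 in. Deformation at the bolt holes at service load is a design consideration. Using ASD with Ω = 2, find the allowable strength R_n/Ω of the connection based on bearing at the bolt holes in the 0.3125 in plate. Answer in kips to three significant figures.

Per bolt r_n = 1.2 l_c t F_u ≤ 2.4 d t F_u; upper limit = 2.4 × 0.75 × 0.3125 × 70 = 39.38 kips.
Edge bolt: l_c = 1.25 − 0.8125/2 = 0.8438 in → 1.2 × 0.8438 × 0.3125 × 70 = 22.15 → r_n = 22.15 kips.
Interior bolts: l_c = 2.5 − 0.8125 = 1.688 in → 1.2 × 1.688 × 0.3125 × 70 = 44.3 → r_n = 39.38 kips.
R_n = 1 × 22.15 + 1 × 39.38 = 61.52 kips.
Allowable strength R_n/Ω = 61.52 / 2 = 30.8 kips.

30.8 kips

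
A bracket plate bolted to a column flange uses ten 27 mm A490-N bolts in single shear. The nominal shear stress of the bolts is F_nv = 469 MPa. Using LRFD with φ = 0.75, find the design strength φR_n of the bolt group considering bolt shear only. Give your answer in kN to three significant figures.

A_b = π × 27² / 4 = 572.6 mm².
R_n = F_nv · A_b · n · n_s = 469 × 572.6 × 10 × 1 / 1000 = 2685 kN.
Design strength φR_n = 0.75 × 2685 = 2010 kN.

2010 kN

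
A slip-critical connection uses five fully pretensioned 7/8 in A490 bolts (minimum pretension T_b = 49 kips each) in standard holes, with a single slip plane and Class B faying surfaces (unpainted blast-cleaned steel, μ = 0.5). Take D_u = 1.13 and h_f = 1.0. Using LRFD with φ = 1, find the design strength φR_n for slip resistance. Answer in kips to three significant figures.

138 kips

R_n = μ · D_u · h_f · T_b · n_s · n_b = 0.5 × 1.13 × 1.0 × 49 × 1 × 5 = 138.4 kips.
Design strength φR_n = 1 × 138.4 = 138 kips.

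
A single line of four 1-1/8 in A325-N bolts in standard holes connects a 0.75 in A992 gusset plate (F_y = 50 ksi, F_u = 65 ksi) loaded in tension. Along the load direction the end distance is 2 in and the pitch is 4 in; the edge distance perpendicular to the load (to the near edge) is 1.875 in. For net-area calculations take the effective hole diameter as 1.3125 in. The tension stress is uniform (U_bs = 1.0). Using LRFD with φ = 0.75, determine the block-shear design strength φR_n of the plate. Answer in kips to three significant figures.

Shear plane L_v = 2 + 3·4 = 14 in; A_gv = 14 × 0.75 = 10.5 in².
A_nv = (14 − 3.5·1.3125) × 0.75 = 7.055 in².
A_nt = (1.875 − 0.5·1.3125) × 0.75 = 0.9141 in².
0.6 F_u A_nv = 275.1 kips; 0.6 F_y A_gv = 315 kips → shear rupture governs the shear term.
R_n = 275.1 + 1.0 × 65 × 0.9141 = 334.5 kips.
Design strength φR_n = 0.75 × 334.5 = 251 kips.

251 kips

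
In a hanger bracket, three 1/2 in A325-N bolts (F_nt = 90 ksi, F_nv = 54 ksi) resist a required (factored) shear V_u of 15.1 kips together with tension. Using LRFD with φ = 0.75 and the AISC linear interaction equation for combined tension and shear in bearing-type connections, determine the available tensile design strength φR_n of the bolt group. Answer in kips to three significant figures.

26.5 kips

A_b = π·0.5²/4 = 0.1963 in²; f_rv = 15.1 / (3 × 0.1963) = 25.63 ksi.
F'_nt = 1.3 F_nt − (F_nt / φF_nv) f_rv = 1.3·90 − (90/(0.75·54))·25.63 = 60.03 ksi, capped at F_nt → F'_nt = 60.03 ksi.
R_n = F'_nt · A_b · n = 60.03 × 0.1963 × 3 = 35.36 kips.
Design strength φR_n = 0.75 × 35.36 = 26.5 kips.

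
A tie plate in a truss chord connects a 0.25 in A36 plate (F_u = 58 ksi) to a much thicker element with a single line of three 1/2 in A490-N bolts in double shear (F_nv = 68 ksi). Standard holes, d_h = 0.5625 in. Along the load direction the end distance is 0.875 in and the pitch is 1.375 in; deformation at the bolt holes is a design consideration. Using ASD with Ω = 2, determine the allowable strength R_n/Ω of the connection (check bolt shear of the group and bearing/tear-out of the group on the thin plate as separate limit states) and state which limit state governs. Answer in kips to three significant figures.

Bolt shear: A_b = π·0.5²/4 = 0.1963 in²; R_n = 68 × 0.1963 × 3 × 2 = 80.11 kips → 80.11 / 2 = 40.1 kips.
Bearing (1.2 l_c t F_u ≤ 2.4 d t F_u): upper limit = 2.4·0.5·0.25·58 = 17.4 kips.
  Edge l_c = 0.875 − 0.5625/2 = 0.5938 → r_n = 10.33 kips; interior l_c = 1.375 − 0.5625 = 0.8125 → r_n = 14.14 kips.
  R_n,bearing = 1·10.33 + 2·14.14 = 38.61 kips → 38.61 / 2 = 19.3 kips.
Bearing governs: 19.3 kips.

19.3 kips (bearing governs)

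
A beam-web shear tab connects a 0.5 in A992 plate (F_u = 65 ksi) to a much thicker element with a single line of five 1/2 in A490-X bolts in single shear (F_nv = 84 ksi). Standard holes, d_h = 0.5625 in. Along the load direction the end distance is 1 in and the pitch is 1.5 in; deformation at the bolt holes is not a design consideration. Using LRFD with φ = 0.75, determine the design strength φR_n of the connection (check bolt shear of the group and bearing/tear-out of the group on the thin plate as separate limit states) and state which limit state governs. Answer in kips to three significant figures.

61.9 kips (bolt shear governs)

Bolt shear: A_b = π·0.5²/4 = 0.1963 in²; R_n = 84 × 0.1963 × 5 × 1 = 82.47 kips → 0.75 × 82.47 = 61.9 kips.
Bearing (1.5 l_c t F_u ≤ 3.0 d t F_u): upper limit = 3.0·0.5·0.5·65 = 48.75 kips.
  Edge l_c = 1 − 0.5625/2 = 0.7188 → r_n = 35.04 kips; interior l_c = 1.5 − 0.5625 = 0.9375 → r_n = 45.7 kips.
  R_n,bearing = 1·35.04 + 4·45.7 = 217.9 kips → 0.75 × 217.9 = 163 kips.
Bolt shear governs: 61.9 kips.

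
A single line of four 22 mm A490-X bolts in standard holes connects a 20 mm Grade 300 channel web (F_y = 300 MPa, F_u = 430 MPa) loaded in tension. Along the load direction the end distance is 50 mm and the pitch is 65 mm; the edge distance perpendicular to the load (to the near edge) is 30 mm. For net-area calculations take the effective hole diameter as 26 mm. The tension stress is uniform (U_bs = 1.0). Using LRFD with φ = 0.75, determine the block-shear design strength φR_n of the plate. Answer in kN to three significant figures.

Shear plane L_v = 50 + 3·65 = 245 mm; A_gv = 245 × 20 = 4900 mm².
A_nv = (245 − 3.5·26) × 20 = 3080 mm².
A_nt = (30 − 0.5·26) × 20 = 340 mm².
0.6 F_u A_nv = 794.6 kN; 0.6 F_y A_gv = 882 kN → shear rupture governs the shear term.
R_n = 794.6 + 1.0 × 430 × 340 / 1000 = 940.8 kN.
Design strength φR_n = 0.75 × 940.8 = 706 kN.

706 kN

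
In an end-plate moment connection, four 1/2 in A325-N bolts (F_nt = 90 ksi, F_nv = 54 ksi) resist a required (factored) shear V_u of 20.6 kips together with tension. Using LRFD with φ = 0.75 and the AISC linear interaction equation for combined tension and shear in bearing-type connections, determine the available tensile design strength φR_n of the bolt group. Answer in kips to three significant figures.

A_b = π·0.5²/4 = 0.1963 in²; f_rv = 20.6 / (4 × 0.1963) = 26.23 ksi.
F'_nt = 1.3 F_nt − (F_nt / φF_nv) f_rv = 1.3·90 − (90/(0.75·54))·26.23 = 58.71 ksi, capped at F_nt → F'_nt = 58.71 ksi.
R_n = F'_nt · A_b · n = 58.71 × 0.1963 × 4 = 46.11 kips.
Design strength φR_n = 0.75 × 46.11 = 34.6 kips.

34.6 kips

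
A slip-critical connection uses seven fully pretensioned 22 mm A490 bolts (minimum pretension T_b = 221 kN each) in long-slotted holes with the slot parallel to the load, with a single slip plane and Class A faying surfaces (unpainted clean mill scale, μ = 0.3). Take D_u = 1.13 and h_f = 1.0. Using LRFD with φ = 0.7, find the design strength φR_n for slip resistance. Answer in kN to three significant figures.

367 kN

R_n = μ · D_u · h_f · T_b · n_s · n_b = 0.3 × 1.13 × 1.0 × 221 × 1 × 7 = 524.4 kN.
Design strength φR_n = 0.7 × 524.4 = 367 kN.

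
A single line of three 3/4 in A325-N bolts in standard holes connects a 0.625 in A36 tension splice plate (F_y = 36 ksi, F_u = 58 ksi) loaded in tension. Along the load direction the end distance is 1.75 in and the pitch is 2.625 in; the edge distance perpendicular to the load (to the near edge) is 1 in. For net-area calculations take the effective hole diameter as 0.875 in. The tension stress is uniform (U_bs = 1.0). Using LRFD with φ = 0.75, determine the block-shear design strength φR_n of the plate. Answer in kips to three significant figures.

86.2 kips

Shear plane L_v = 1.75 + 2·2.625 = 7 in; A_gv = 7 × 0.625 = 4.375 in².
A_nv = (7 − 2.5·0.875) × 0.625 = 3.008 in².
A_nt = (1 − 0.5·0.875) × 0.625 = 0.3516 in².
0.6 F_u A_nv = 104.7 kips; 0.6 F_y A_gv = 94.5 kips → shear yielding governs the shear term.
R_n = 94.5 + 1.0 × 58 × 0.3516 = 114.9 kips.
Design strength φR_n = 0.75 × 114.9 = 86.2 kips.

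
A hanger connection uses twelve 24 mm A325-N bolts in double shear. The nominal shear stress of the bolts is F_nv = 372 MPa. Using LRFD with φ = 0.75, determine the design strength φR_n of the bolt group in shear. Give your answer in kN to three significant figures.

A_b = π × 24² / 4 = 452.4 mm².
R_n = F_nv · A_b · n · n_s = 372 × 452.4 × 12 × 2 / 1000 = 4039 kN.
Design strength φR_n = 0.75 × 4039 = 3030 kN.

3030 kN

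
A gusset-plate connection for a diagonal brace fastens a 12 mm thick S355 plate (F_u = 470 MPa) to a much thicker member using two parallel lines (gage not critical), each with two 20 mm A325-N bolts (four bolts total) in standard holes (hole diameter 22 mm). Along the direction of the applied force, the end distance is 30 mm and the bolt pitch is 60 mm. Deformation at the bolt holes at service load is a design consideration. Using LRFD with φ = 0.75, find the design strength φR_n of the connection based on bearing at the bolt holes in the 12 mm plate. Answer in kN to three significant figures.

Per bolt r_n = 1.2 l_c t F_u ≤ 2.4 d t F_u; upper limit = 2.4 × 20 × 12 × 470 / 1000 = 270.7 kN.
Edge bolt: l_c = 30 − 22/2 = 19 mm → 1.2 × 19 × 12 × 470 / 1000 = 128.6 → r_n = 128.6 kN.
Interior bolts: l_c = 60 − 22 = 38 mm → 1.2 × 38 × 12 × 470 / 1000 = 257.2 → r_n = 257.2 kN.
R_n = 2 × 128.6 + 2 × 257.2 = 771.6 kN.
Design strength φR_n = 0.75 × 771.6 = 579 kN.

579 kN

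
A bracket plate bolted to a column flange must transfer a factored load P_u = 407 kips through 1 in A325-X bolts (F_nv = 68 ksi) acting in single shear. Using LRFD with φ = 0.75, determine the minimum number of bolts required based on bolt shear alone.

A_b = π·1²/4 = 0.7854 in².
Per-bolt design strength φR_n = 0.75 × 68 × 0.7854 × 1 = 40.06 kips.
n ≥ 407 / 40.06 = 10.16 → use 11 bolts.

11 bolts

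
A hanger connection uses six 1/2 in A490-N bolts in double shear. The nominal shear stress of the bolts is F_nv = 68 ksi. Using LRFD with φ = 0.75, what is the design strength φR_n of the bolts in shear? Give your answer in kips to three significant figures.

120 kips

A_b = π × 0.5² / 4 = 0.1963 in².
R_n = F_nv · A_b · n · n_s = 68 × 0.1963 × 6 × 2 = 160.2 kips.
Design strength φR_n = 0.75 × 160.2 = 120 kips.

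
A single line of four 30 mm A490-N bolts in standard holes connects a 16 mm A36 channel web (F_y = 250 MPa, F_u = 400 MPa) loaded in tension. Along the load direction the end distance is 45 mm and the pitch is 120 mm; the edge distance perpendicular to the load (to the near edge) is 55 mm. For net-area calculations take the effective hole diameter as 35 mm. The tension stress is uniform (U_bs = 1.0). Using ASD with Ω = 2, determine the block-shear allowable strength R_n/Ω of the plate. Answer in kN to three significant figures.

Shear plane L_v = 45 + 3·120 = 405 mm; A_gv = 405 × 16 = 6480 mm².
A_nv = (405 − 3.5·35) × 16 = 4520 mm².
A_nt = (55 − 0.5·35) × 16 = 600 mm².
0.6 F_u A_nv = 1085 kN; 0.6 F_y A_gv = 972 kN → shear yielding governs the shear term.
R_n = 972 + 1.0 × 400 × 600 / 1000 = 1212 kN.
Allowable strength R_n/Ω = 1212 / 2 = 606 kN.

606 kN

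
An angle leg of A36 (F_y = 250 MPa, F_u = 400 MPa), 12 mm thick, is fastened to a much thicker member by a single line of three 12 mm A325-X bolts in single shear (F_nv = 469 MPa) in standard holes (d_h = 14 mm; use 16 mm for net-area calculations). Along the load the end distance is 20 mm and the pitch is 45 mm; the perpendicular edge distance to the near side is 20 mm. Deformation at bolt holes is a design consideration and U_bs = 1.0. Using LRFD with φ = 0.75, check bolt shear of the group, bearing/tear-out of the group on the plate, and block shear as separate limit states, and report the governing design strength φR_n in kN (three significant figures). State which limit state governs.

Bolt shear: A_b = π·12²/4 = 113.1 mm²; R_n = 469 × 113.1 × 3 × 1 / 1000 = 159.1 kN → 0.75 × 159.1 = 119 kN.
Bearing: edge l_c = 13, r_n = 74.88 kN; interior l_c = 31, r_n = 138.2 kN; R_n = 74.88 + 2·138.2 = 351.4 kN → 264 kN.
Block shear: A_gv = 1320, A_nv = 840, A_nt = 144 mm²; R_n = min(0.6F_uA_nv, 0.6F_yA_gv) + U_bs·F_u·A_nt = 255.6 kN → 192 kN.
Bolt shear governs: 119 kN.

119 kN (bolt shear governs)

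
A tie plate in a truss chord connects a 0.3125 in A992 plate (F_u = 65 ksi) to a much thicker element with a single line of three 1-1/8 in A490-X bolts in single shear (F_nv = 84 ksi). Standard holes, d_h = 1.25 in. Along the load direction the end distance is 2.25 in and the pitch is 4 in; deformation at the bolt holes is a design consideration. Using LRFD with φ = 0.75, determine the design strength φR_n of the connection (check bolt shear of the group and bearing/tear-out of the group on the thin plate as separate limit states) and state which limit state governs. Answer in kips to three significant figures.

112 kips (bearing governs)

Bolt shear: A_b = π·1.125²/4 = 0.994 in²; R_n = 84 × 0.994 × 3 × 1 = 250.5 kips → 0.75 × 250.5 = 188 kips.
Bearing (1.2 l_c t F_u ≤ 2.4 d t F_u): upper limit = 2.4·1.125·0.3125·65 = 54.84 kips.
  Edge l_c = 2.25 − 1.25/2 = 1.625 → r_n = 39.61 kips; interior l_c = 4 − 1.25 = 2.75 → r_n = 54.84 kips.
  R_n,bearing = 1·39.61 + 2·54.84 = 149.3 kips → 0.75 × 149.3 = 112 kips.
Bearing governs: 112 kips.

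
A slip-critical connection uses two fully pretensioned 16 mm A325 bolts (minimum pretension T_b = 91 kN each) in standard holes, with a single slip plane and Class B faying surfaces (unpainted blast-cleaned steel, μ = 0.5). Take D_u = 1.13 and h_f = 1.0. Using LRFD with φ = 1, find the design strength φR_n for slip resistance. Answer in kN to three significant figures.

103 kN

R_n = μ · D_u · h_f · T_b · n_s · n_b = 0.5 × 1.13 × 1.0 × 91 × 1 × 2 = 102.8 kN.
Design strength φR_n = 1 × 102.8 = 103 kN.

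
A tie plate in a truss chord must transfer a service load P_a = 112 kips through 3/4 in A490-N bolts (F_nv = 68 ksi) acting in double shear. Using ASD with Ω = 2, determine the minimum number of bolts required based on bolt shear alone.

A_b = π·0.75²/4 = 0.4418 in².
Per-bolt allowable strength R_n/Ω = 68 × 0.4418 × 2 / 2 = 30.04 kips.
n ≥ 112 / 30.04 = 3.728 → use 4 bolts.

4 bolts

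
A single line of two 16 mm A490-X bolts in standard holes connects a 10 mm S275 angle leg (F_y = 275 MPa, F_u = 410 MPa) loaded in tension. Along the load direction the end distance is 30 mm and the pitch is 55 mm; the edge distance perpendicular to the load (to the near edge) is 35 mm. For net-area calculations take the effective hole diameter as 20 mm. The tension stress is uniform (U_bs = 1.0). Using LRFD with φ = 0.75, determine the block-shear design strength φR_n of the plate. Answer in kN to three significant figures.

178 kN

Shear plane L_v = 30 + 1·55 = 85 mm; A_gv = 85 × 10 = 850 mm².
A_nv = (85 − 1.5·20) × 10 = 550 mm².
A_nt = (35 − 0.5·20) × 10 = 250 mm².
0.6 F_u A_nv = 135.3 kN; 0.6 F_y A_gv = 140.2 kN → shear rupture governs the shear term.
R_n = 135.3 + 1.0 × 410 × 250 / 1000 = 237.8 kN.
Design strength φR_n = 0.75 × 237.8 = 178 kN.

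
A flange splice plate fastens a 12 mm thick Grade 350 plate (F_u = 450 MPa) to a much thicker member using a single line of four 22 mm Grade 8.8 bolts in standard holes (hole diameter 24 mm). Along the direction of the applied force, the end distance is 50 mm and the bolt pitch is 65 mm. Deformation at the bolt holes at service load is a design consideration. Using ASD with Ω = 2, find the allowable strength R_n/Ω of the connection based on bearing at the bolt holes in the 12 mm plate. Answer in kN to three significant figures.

Per bolt r_n = 1.2 l_c t F_u ≤ 2.4 d t F_u; upper limit = 2.4 × 22 × 12 × 450 / 1000 = 285.1 kN.
Edge bolt: l_c = 50 − 24/2 = 38 mm → 1.2 × 38 × 12 × 450 / 1000 = 246.2 → r_n = 246.2 kN.
Interior bolts: l_c = 65 − 24 = 41 mm → 1.2 × 41 × 12 × 450 / 1000 = 265.7 → r_n = 265.7 kN.
R_n = 1 × 246.2 + 3 × 265.7 = 1043 kN.
Allowable strength R_n/Ω = 1043 / 2 = 522 kN.

522 kN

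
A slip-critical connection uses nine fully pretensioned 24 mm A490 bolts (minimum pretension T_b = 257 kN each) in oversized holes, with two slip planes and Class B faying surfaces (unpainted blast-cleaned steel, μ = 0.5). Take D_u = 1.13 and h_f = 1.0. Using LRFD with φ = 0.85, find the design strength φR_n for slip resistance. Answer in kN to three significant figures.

2220 kN

R_n = μ · D_u · h_f · T_b · n_s · n_b = 0.5 × 1.13 × 1.0 × 257 × 2 × 9 = 2614 kN.
Design strength φR_n = 0.85 × 2614 = 2220 kN.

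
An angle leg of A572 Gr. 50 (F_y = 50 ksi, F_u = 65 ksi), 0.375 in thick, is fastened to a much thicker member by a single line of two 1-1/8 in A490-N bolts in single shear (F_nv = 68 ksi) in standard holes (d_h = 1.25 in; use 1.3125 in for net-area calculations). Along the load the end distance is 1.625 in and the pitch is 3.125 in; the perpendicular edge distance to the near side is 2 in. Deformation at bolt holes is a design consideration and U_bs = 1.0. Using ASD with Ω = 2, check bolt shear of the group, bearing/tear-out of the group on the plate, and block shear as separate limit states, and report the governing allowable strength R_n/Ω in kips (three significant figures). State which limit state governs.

Bolt shear: A_b = π·1.125²/4 = 0.994 in²; R_n = 68 × 0.994 × 2 × 1 = 135.2 kips → 135.2 / 2 = 67.6 kips.
Bearing: edge l_c = 1, r_n = 29.25 kips; interior l_c = 1.875, r_n = 54.84 kips; R_n = 29.25 + 1·54.84 = 84.09 kips → 42 kips.
Block shear: A_gv = 1.781, A_nv = 1.043, A_nt = 0.5039 in²; R_n = min(0.6F_uA_nv, 0.6F_yA_gv) + U_bs·F_u·A_nt = 73.43 kips → 36.7 kips.
Block shear governs: 36.7 kips.

36.7 kips (block shear governs)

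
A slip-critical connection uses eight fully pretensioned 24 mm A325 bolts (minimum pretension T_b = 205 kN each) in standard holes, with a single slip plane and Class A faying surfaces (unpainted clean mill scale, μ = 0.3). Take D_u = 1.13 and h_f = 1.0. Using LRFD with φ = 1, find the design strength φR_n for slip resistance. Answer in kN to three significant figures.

556 kN

R_n = μ · D_u · h_f · T_b · n_s · n_b = 0.3 × 1.13 × 1.0 × 205 × 1 × 8 = 556 kN.
Design strength φR_n = 1 × 556 = 556 kN.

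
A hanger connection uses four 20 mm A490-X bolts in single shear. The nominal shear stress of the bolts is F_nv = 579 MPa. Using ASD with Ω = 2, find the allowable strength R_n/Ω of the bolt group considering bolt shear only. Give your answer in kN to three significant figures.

364 kN

A_b = π × 20² / 4 = 314.2 mm².
R_n = F_nv · A_b · n · n_s = 579 × 314.2 × 4 × 1 / 1000 = 727.6 kN.
Allowable strength R_n/Ω = 727.6 / 2 = 364 kN.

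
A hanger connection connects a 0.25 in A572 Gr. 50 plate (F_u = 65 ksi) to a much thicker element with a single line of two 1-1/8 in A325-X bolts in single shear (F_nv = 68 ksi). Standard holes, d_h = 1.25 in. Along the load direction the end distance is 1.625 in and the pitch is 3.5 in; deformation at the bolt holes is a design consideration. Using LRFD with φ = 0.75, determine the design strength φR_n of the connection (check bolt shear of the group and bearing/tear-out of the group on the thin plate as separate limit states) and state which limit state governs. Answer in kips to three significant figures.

47.5 kips (bearing governs)

Bolt shear: A_b = π·1.125²/4 = 0.994 in²; R_n = 68 × 0.994 × 2 × 1 = 135.2 kips → 0.75 × 135.2 = 101 kips.
Bearing (1.2 l_c t F_u ≤ 2.4 d t F_u): upper limit = 2.4·1.125·0.25·65 = 43.87 kips.
  Edge l_c = 1.625 − 1.25/2 = 1 → r_n = 19.5 kips; interior l_c = 3.5 − 1.25 = 2.25 → r_n = 43.87 kips.
  R_n,bearing = 1·19.5 + 1·43.87 = 63.37 kips → 0.75 × 63.37 = 47.5 kips.
Bearing governs: 47.5 kips.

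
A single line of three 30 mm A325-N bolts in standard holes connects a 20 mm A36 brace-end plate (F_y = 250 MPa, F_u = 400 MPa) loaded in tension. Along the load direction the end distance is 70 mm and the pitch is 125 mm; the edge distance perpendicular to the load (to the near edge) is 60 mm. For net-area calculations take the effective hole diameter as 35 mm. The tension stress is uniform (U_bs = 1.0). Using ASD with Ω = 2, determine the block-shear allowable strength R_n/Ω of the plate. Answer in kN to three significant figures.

Shear plane L_v = 70 + 2·125 = 320 mm; A_gv = 320 × 20 = 6400 mm².
A_nv = (320 − 2.5·35) × 20 = 4650 mm².
A_nt = (60 − 0.5·35) × 20 = 850 mm².
0.6 F_u A_nv = 1116 kN; 0.6 F_y A_gv = 960 kN → shear yielding governs the shear term.
R_n = 960 + 1.0 × 400 × 850 / 1000 = 1300 kN.
Allowable strength R_n/Ω = 1300 / 2 = 650 kN.

650 kN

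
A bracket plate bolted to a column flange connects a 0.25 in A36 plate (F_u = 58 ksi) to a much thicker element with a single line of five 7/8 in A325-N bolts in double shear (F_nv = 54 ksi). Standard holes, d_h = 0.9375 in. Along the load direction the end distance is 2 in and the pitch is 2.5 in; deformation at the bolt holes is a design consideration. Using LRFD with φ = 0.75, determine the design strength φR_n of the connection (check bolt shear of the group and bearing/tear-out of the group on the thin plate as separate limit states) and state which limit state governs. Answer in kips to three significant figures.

102 kips (bearing governs)

Bolt shear: A_b = π·0.875²/4 = 0.6013 in²; R_n = 54 × 0.6013 × 5 × 2 = 324.7 kips → 0.75 × 324.7 = 244 kips.
Bearing (1.2 l_c t F_u ≤ 2.4 d t F_u): upper limit = 2.4·0.875·0.25·58 = 30.45 kips.
  Edge l_c = 2 − 0.9375/2 = 1.531 → r_n = 26.64 kips; interior l_c = 2.5 − 0.9375 = 1.562 → r_n = 27.19 kips.
  R_n,bearing = 1·26.64 + 4·27.19 = 135.4 kips → 0.75 × 135.4 = 102 kips.
Bearing governs: 102 kips.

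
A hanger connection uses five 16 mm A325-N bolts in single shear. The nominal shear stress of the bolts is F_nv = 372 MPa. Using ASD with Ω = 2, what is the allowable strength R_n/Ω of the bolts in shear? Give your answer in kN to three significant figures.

187 kN

A_b = π × 16² / 4 = 201.1 mm².
R_n = F_nv · A_b · n · n_s = 372 × 201.1 × 5 × 1 / 1000 = 374 kN.
Allowable strength R_n/Ω = 374 / 2 = 187 kN.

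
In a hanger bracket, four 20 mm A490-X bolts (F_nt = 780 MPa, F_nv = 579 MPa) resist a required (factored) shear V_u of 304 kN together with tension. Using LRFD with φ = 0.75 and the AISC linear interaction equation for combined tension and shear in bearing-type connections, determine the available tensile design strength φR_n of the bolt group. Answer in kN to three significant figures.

A_b = π·20²/4 = 314.2 mm²; f_rv = 304 × 1000 / (4 × 314.2) = 241.9 MPa.
F'_nt = 1.3 F_nt − (F_nt / φF_nv) f_rv = 1.3·780 − (780/(0.75·579))·241.9 = 579.5 MPa, capped at F_nt → F'_nt = 579.5 MPa.
R_n = F'_nt · A_b · n = 579.5 × 314.2 × 4 / 1000 = 728.2 kN.
Design strength φR_n = 0.75 × 728.2 = 546 kN.

546 kN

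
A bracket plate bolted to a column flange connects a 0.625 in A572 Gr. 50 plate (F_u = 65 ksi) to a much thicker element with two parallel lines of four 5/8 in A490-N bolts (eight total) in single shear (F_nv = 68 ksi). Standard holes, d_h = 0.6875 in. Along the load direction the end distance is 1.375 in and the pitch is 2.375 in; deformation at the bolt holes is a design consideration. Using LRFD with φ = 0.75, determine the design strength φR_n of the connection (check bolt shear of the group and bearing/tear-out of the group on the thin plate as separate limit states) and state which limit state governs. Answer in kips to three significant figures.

125 kips (bolt shear governs)

Bolt shear: A_b = π·0.625²/4 = 0.3068 in²; R_n = 68 × 0.3068 × 8 × 1 = 166.9 kips → 0.75 × 166.9 = 125 kips.
Bearing (1.2 l_c t F_u ≤ 2.4 d t F_u): upper limit = 2.4·0.625·0.625·65 = 60.94 kips.
  Edge l_c = 1.375 − 0.6875/2 = 1.031 → r_n = 50.27 kips; interior l_c = 2.375 − 0.6875 = 1.688 → r_n = 60.94 kips.
  R_n,bearing = 2·50.27 + 6·60.94 = 466.2 kips → 0.75 × 466.2 = 350 kips.
Bolt shear governs: 125 kips.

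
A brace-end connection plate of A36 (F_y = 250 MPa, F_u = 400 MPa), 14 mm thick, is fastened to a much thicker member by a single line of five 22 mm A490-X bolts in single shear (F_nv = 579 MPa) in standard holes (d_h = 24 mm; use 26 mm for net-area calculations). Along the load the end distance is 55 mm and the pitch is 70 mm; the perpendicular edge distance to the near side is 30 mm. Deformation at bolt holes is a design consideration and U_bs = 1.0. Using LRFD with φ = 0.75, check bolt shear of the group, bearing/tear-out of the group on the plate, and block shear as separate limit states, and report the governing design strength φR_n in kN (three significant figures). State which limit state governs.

599 kN (block shear governs)

Bolt shear: A_b = π·22²/4 = 380.1 mm²; R_n = 579 × 380.1 × 5 × 1 / 1000 = 1100 kN → 0.75 × 1100 = 825 kN.
Bearing: edge l_c = 43, r_n = 289 kN; interior l_c = 46, r_n = 295.7 kN; R_n = 289 + 4·295.7 = 1472 kN → 1100 kN.
Block shear: A_gv = 4690, A_nv = 3052, A_nt = 238 mm²; R_n = min(0.6F_uA_nv, 0.6F_yA_gv) + U_bs·F_u·A_nt = 798.7 kN → 599 kN.
Block shear governs: 599 kN.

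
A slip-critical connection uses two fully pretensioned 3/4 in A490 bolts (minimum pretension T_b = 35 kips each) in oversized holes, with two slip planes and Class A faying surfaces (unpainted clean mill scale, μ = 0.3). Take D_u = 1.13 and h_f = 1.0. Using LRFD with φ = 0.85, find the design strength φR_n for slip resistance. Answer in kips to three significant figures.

R_n = μ · D_u · h_f · T_b · n_s · n_b = 0.3 × 1.13 × 1.0 × 35 × 2 × 2 = 47.46 kips.
Design strength φR_n = 0.85 × 47.46 = 40.3 kips.

40.3 kips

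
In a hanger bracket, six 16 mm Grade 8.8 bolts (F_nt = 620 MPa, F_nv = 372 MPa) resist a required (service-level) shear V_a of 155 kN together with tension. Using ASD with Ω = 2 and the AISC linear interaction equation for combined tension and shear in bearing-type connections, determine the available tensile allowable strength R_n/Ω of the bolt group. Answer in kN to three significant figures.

A_b = π·16²/4 = 201.1 mm²; f_rv = 155 × 1000 / (6 × 201.1) = 128.5 MPa.
F'_nt = 1.3 F_nt − (Ω F_nt / F_nv) f_rv = 1.3·620 − (2·620/372)·128.5 = 377.7 MPa, capped at F_nt → F'_nt = 377.7 MPa.
R_n = F'_nt · A_b · n = 377.7 × 201.1 × 6 / 1000 = 455.7 kN.
Allowable strength R_n/Ω = 455.7 / 2 = 228 kN.

228 kN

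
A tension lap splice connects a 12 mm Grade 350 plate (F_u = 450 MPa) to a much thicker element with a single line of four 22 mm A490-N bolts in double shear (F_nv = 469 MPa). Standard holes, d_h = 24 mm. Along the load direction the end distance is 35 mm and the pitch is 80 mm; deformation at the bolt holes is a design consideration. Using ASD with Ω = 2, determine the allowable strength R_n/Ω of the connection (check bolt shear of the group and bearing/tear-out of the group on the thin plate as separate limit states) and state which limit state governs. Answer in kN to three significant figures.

502 kN (bearing governs)

Bolt shear: A_b = π·22²/4 = 380.1 mm²; R_n = 469 × 380.1 × 4 × 2 / 1000 = 1426 kN → 1426 / 2 = 713 kN.
Bearing (1.2 l_c t F_u ≤ 2.4 d t F_u): upper limit = 2.4·22·12·450 / 1000 = 285.1 kN.
  Edge l_c = 35 − 24/2 = 23 → r_n = 149 kN; interior l_c = 80 − 24 = 56 → r_n = 285.1 kN.
  R_n,bearing = 1·149 + 3·285.1 = 1004 kN → 1004 / 2 = 502 kN.
Bearing governs: 502 kN.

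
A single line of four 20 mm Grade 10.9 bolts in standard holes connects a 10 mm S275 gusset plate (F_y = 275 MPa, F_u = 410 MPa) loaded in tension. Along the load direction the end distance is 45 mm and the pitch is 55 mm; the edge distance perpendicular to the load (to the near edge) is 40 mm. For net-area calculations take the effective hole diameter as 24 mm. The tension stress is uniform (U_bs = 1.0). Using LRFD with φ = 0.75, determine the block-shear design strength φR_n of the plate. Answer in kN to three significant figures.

319 kN

Shear plane L_v = 45 + 3·55 = 210 mm; A_gv = 210 × 10 = 2100 mm².
A_nv = (210 − 3.5·24) × 10 = 1260 mm².
A_nt = (40 − 0.5·24) × 10 = 280 mm².
0.6 F_u A_nv = 310 kN; 0.6 F_y A_gv = 346.5 kN → shear rupture governs the shear term.
R_n = 310 + 1.0 × 410 × 280 / 1000 = 424.8 kN.
Design strength φR_n = 0.75 × 424.8 = 319 kN.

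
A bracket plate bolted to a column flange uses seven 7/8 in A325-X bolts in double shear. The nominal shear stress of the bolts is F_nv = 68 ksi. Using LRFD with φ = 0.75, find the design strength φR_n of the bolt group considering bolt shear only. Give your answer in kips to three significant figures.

A_b = π × 0.875² / 4 = 0.6013 in².
R_n = F_nv · A_b · n · n_s = 68 × 0.6013 × 7 × 2 = 572.5 kips.
Design strength φR_n = 0.75 × 572.5 = 429 kips.

429 kips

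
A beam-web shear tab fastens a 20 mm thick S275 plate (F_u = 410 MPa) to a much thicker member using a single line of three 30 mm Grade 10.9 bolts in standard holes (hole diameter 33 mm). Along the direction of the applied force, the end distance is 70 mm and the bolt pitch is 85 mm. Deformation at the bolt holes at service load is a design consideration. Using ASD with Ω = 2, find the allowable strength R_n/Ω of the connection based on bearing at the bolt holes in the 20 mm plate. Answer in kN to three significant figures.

775 kN

Per bolt r_n = 1.2 l_c t F_u ≤ 2.4 d t F_u; upper limit = 2.4 × 30 × 20 × 410 / 1000 = 590.4 kN.
Edge bolt: l_c = 70 − 33/2 = 53.5 mm → 1.2 × 53.5 × 20 × 410 / 1000 = 526.4 → r_n = 526.4 kN.
Interior bolts: l_c = 85 − 33 = 52 mm → 1.2 × 52 × 20 × 410 / 1000 = 511.7 → r_n = 511.7 kN.
R_n = 1 × 526.4 + 2 × 511.7 = 1550 kN.
Allowable strength R_n/Ω = 1550 / 2 = 775 kN.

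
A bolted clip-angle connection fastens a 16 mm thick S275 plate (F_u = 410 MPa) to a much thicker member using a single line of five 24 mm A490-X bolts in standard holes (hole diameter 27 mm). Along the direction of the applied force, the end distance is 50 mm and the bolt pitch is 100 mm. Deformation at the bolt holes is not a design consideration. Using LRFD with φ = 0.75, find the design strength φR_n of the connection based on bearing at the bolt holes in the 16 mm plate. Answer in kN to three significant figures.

Per bolt r_n = 1.5 l_c t F_u ≤ 3.0 d t F_u; upper limit = 3.0 × 24 × 16 × 410 / 1000 = 472.3 kN.
Edge bolt: l_c = 50 − 27/2 = 36.5 mm → 1.5 × 36.5 × 16 × 410 / 1000 = 359.2 → r_n = 359.2 kN.
Interior bolts: l_c = 100 − 27 = 73 mm → 1.5 × 73 × 16 × 410 / 1000 = 718.3 → r_n = 472.3 kN.
R_n = 1 × 359.2 + 4 × 472.3 = 2248 kN.
Design strength φR_n = 0.75 × 2248 = 1690 kN.

1690 kN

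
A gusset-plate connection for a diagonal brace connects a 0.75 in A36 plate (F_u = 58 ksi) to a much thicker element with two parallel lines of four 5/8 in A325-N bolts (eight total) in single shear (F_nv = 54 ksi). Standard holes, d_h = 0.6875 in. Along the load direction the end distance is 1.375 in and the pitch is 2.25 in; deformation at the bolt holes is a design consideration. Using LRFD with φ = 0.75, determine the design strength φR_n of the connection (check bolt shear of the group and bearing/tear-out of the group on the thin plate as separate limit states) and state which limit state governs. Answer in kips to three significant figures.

99.4 kips (bolt shear governs)

Bolt shear: A_b = π·0.625²/4 = 0.3068 in²; R_n = 54 × 0.3068 × 8 × 1 = 132.5 kips → 0.75 × 132.5 = 99.4 kips.
Bearing (1.2 l_c t F_u ≤ 2.4 d t F_u): upper limit = 2.4·0.625·0.75·58 = 65.25 kips.
  Edge l_c = 1.375 − 0.6875/2 = 1.031 → r_n = 53.83 kips; interior l_c = 2.25 − 0.6875 = 1.562 → r_n = 65.25 kips.
  R_n,bearing = 2·53.83 + 6·65.25 = 499.2 kips → 0.75 × 499.2 = 374 kips.
Bolt shear governs: 99.4 kips.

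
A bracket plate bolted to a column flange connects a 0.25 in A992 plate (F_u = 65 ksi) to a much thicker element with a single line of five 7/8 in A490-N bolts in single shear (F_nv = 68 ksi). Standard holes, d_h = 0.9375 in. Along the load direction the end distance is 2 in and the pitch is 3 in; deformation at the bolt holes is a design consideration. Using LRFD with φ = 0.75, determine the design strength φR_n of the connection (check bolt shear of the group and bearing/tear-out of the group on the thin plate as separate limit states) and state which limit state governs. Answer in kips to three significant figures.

125 kips (bearing governs)

Bolt shear: A_b = π·0.875²/4 = 0.6013 in²; R_n = 68 × 0.6013 × 5 × 1 = 204.4 kips → 0.75 × 204.4 = 153 kips.
Bearing (1.2 l_c t F_u ≤ 2.4 d t F_u): upper limit = 2.4·0.875·0.25·65 = 34.12 kips.
  Edge l_c = 2 − 0.9375/2 = 1.531 → r_n = 29.86 kips; interior l_c = 3 − 0.9375 = 2.062 → r_n = 34.12 kips.
  R_n,bearing = 1·29.86 + 4·34.12 = 166.4 kips → 0.75 × 166.4 = 125 kips.
Bearing governs: 125 kips.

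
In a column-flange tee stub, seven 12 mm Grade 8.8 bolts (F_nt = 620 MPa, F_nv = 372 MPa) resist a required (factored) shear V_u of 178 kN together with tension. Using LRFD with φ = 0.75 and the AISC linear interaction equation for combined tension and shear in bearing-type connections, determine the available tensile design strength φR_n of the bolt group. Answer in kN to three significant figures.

182 kN

A_b = π·12²/4 = 113.1 mm²; f_rv = 178 × 1000 / (7 × 113.1) = 224.8 MPa.
F'_nt = 1.3 F_nt − (F_nt / φF_nv) f_rv = 1.3·620 − (620/(0.75·372))·224.8 = 306.4 MPa, capped at F_nt → F'_nt = 306.4 MPa.
R_n = F'_nt · A_b · n = 306.4 × 113.1 × 7 / 1000 = 242.5 kN.
Design strength φR_n = 0.75 × 242.5 = 182 kN.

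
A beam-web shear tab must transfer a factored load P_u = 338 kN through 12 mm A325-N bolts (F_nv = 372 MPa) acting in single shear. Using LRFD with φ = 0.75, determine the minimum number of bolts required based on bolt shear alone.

11 bolts

A_b = π·12²/4 = 113.1 mm².
Per-bolt design strength φR_n = 0.75 × 372 × 113.1 × 1 / 1000 = 31.55 kN.
n ≥ 338 / 31.55 = 10.71 → use 11 bolts.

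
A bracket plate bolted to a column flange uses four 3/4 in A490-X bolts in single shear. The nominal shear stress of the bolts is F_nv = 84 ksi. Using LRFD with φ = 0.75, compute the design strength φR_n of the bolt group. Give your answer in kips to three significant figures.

A_b = π × 0.75² / 4 = 0.4418 in².
R_n = F_nv · A_b · n · n_s = 84 × 0.4418 × 4 × 1 = 148.4 kips.
Design strength φR_n = 0.75 × 148.4 = 111 kips.

111 kips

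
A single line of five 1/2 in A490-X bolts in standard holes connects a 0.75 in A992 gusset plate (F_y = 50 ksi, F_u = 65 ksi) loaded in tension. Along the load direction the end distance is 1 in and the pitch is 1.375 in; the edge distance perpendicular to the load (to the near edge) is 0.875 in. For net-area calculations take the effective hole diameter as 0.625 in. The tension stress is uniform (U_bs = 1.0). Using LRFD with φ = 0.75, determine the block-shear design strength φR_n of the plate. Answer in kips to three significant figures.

101 kips

Shear plane L_v = 1 + 4·1.375 = 6.5 in; A_gv = 6.5 × 0.75 = 4.875 in².
A_nv = (6.5 − 4.5·0.625) × 0.75 = 2.766 in².
A_nt = (0.875 − 0.5·0.625) × 0.75 = 0.4219 in².
0.6 F_u A_nv = 107.9 kips; 0.6 F_y A_gv = 146.2 kips → shear rupture governs the shear term.
R_n = 107.9 + 1.0 × 65 × 0.4219 = 135.3 kips.
Design strength φR_n = 0.75 × 135.3 = 101 kips.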